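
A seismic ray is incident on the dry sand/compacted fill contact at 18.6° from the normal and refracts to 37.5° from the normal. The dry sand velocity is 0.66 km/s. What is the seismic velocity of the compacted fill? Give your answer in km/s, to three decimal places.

Snell's law: sin 18.6°/V₁ = sin 37.5°/V₂.
V₂ = V₁·sin 37.5°/sin 18.6° = 0.66 × 1.9086 = 1.260 km/s.

1.260 km/s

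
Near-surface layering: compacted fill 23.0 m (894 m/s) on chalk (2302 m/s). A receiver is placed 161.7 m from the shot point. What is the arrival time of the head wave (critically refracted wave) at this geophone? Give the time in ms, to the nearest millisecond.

118 ms

t = x/V₂ + 2h·√(V₂²−V₁²)/(V₁V₂).
√(V₂²−V₁²) = √(2302²−894²) = 2121.3 m/s; delay term = 2·23.0·2121.3/(894·2302) = 0.04742 s.
t = 161.7/2302 + 0.04742 = 0.11766 s.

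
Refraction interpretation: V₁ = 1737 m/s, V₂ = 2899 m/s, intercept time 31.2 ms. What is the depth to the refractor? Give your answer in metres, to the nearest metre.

h = tᵢ·V₁·V₂ / (2·√(V₂²−V₁²)).
√(V₂²−V₁²) = √(2899² − 1737²) = 2321.0 m/s.
h = 0.0312 s × 1737 × 2899 / (2 × 2321.0) = 33.85 m.

34 m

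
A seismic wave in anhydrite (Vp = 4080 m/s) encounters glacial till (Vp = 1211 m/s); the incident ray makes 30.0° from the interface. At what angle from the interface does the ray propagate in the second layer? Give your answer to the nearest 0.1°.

Convert to the normal: θ₁ = 90° − 30.0° = 60.0°.
sin θ₁/V₁ = sin θ₂/V₂ ⇒ sin θ₂ = 1211·sin 60.0°/4080 = 1211·0.8660/4080 = 0.2570.
θ₂ = sin⁻¹(0.2570) = 14.89° (from vertical).
From the interface: 90° − 14.89° = 75.11°.

75.1°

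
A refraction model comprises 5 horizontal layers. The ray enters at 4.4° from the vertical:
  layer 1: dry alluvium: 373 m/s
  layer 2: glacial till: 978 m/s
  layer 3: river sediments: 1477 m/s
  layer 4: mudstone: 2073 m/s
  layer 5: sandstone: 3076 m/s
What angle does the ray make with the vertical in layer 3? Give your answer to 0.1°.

Ray parameter p = sin 4.4° / 373 = 2.0568e-04 s/m.
sin θ_3 = p·V_3 = 2.0568e-04 × 1477 = 0.3038.
θ_3 = 17.69° from the vertical.

17.7°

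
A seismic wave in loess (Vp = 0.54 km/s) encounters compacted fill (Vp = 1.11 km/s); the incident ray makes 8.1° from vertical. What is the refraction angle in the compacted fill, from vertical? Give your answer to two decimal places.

Snell's law: sin θ₂ = (V₂/V₁)·sin θ₁ = (1.11/0.54)·sin 8.1° = 0.2896.
θ₂ = sin⁻¹(0.2896) = 16.84° (from vertical).

16.84°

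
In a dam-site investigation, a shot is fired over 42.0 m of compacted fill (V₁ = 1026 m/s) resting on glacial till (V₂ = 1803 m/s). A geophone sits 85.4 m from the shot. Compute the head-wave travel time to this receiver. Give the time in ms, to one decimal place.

114.7 ms

θ_c = arcsin(V₁/V₂) = arcsin(1026/1803) = 34.68°, cos θ_c = 0.8223.
Intercept time tᵢ = 2h cos θ_c / V₁ = 2·42.0·0.8223/1026 = 0.06732 s.
t = x/V₂ + tᵢ = 85.4/1803 + 0.06732 = 0.11469 s.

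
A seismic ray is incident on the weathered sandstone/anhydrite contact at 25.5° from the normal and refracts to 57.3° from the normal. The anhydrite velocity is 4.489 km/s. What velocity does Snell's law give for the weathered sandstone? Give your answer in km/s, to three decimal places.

2.297 km/s

sin 25.5° = 0.4305; sin 57.3° = 0.8415.
V₁ = V₂·(sin θ₁/sin θ₂) = 4.489·(0.4305/0.8415) = 2.297 km/s.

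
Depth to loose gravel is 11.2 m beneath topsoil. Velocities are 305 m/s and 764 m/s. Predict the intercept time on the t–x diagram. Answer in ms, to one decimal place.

67.3 ms

θ_c = arcsin(V₁/V₂) = arcsin(305/764) = 23.53°; cos θ_c = 0.9169.
tᵢ = 2h·cos θ_c / V₁ = 2·11.2·0.9169 / 305 = 0.06734 s.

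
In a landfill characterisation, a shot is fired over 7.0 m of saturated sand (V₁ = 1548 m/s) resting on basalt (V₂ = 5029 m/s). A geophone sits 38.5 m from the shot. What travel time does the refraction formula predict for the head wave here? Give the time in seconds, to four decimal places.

0.0163 s

t = x/V₂ + 2h·√(V₂²−V₁²)/(V₁V₂).
√(V₂²−V₁²) = √(5029²−1548²) = 4784.8 m/s; delay term = 2·7.0·4784.8/(1548·5029) = 0.00860 s.
t = 38.5/5029 + 0.00860 = 0.01626 s.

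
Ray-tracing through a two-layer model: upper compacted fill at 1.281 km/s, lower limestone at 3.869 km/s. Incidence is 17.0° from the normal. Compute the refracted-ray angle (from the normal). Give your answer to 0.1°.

62.0°

sin θ₁/V₁ = sin θ₂/V₂ ⇒ sin θ₂ = 3.869·sin 17.0°/1.281 = 3.869·0.2924/1.281 = 0.8830.
θ₂ = arcsin 0.8830 = 62.01° from the normal.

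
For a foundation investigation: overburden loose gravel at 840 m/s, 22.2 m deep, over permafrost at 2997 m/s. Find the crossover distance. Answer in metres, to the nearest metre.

x_cross = 2h·√((V₂+V₁)/(V₂−V₁)).
(V₂+V₁)/(V₂−V₁) = (2997+840)/(2997−840) = 1.7789; √ = 1.3337.
x_cross = 2·22.2·1.3337 = 59.22 m.

59 m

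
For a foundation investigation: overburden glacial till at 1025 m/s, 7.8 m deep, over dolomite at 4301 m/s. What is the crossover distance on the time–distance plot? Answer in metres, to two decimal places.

19.89 m

θ_c = arcsin(1025/4301) = 13.79°, so cos θ_c = 0.9712 and tᵢ = 2h cos θ_c/V₁ = 0.0148 s.
At crossover x/V₁ = x/V₂ + tᵢ ⇒ x = tᵢ/(1/V₁ − 1/V₂) = 0.01478/(9.7561e-04 − 2.3250e-04) = 19.89 m.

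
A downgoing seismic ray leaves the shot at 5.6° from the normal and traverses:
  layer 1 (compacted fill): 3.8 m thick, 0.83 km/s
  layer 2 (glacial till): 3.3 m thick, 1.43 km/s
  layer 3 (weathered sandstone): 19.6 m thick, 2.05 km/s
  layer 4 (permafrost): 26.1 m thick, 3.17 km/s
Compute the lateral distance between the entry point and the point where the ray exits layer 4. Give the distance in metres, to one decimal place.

Apply Snell's law at each interface; in layer i the horizontal offset is hᵢ·tan θᵢ.
Layer 1: θ = 5.60°; offset = 3.8·tan 5.60° = 0.373 m.
Layer 2: sin θ = 1.43·sin 5.6°/0.83 = 0.1681, θ = 9.68°; offset = 3.3·tan 9.68° = 0.563 m.
Layer 3: sin θ = 2.05·sin 5.6°/0.83 = 0.2410, θ = 13.95°; offset = 19.6·tan 13.95° = 4.867 m.
Layer 4: sin θ = 3.17·sin 5.6°/0.83 = 0.3727, θ = 21.88°; offset = 26.1·tan 21.88° = 10.483 m.
Summing the layer offsets gives 16.285 m.

16.3 m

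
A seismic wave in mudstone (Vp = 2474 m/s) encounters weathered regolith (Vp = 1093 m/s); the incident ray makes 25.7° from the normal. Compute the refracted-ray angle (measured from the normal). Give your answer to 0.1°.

11.0°

sin θ₁/V₁ = sin θ₂/V₂ ⇒ sin θ₂ = 1093·sin 25.7°/2474 = 1093·0.4337/2474 = 0.1916.
θ₂ = sin⁻¹(0.1916) = 11.05° (from vertical).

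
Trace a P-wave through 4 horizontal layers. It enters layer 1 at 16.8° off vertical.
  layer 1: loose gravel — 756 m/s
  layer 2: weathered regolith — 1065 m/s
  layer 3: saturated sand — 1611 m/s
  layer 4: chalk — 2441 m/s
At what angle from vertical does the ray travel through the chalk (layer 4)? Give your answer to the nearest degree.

Snell's law across each interface conserves sin θ / V, so sin θ_4 = V_4·sin θ₁/V₁.
sin θ_4 = 2441 × sin 16.8° / 756 = 0.9332.
θ_4 = 68.95° from the vertical.

69°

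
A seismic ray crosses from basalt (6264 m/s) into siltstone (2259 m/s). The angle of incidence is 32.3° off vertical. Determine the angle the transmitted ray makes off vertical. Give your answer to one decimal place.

11.1°

Snell's law: sin θ₂ = (V₂/V₁)·sin θ₁ = (2259/6264)·sin 32.3° = 0.1927.
θ₂ = arcsin 0.1927 = 11.11° from the normal.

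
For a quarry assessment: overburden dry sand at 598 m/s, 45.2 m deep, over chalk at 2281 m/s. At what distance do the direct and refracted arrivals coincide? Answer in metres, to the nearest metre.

118 m

θ_c = arcsin(598/2281) = 15.20°, so cos θ_c = 0.9650 and tᵢ = 2h cos θ_c/V₁ = 0.1459 s.
At crossover x/V₁ = x/V₂ + tᵢ ⇒ x = tᵢ/(1/V₁ − 1/V₂) = 0.14588/(1.6722e-03 − 4.3840e-04) = 118.24 m.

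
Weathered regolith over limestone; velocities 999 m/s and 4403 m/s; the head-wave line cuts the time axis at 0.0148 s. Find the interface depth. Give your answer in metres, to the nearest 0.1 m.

θ_c = arcsin(999/4403) = 13.11°; cos θ_c = 0.9739.
tᵢ = 2h cos θ_c/V₁ ⇒ h = tᵢ·V₁/(2 cos θ_c) = 0.0148·999/(2·0.9739) = 7.59 m.

7.6 m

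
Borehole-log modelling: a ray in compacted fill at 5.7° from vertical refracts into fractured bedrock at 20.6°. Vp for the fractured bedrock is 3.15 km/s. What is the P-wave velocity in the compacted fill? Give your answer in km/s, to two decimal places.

Snell's law: sin 5.7°/V₁ = sin 20.6°/V₂.
V₁ = V₂·sin 5.7°/sin 20.6° = 3.15 × 0.2823 = 0.89 km/s.

0.89 km/s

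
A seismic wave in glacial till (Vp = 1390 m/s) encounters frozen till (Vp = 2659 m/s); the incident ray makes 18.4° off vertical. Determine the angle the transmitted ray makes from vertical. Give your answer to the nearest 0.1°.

Snell's law: sin θ₂ = (V₂/V₁)·sin θ₁ = (2659/1390)·sin 18.4° = 0.6038.
θ₂ = sin⁻¹(0.6038) = 37.14° (from vertical).

37.1°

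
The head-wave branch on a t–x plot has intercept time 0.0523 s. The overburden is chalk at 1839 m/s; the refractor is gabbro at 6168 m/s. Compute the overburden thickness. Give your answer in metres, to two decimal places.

50.38 m

θ_c = arcsin(1839/6168) = 17.35°; cos θ_c = 0.9545.
tᵢ = 2h cos θ_c/V₁ ⇒ h = tᵢ·V₁/(2 cos θ_c) = 0.0523·1839/(2·0.9545) = 50.38 m.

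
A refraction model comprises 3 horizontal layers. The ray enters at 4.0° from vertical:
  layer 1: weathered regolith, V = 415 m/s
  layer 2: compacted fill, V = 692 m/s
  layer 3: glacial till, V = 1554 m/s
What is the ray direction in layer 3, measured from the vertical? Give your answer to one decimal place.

15.1°

Ray parameter p = sin 4.0° / 415 = 1.6809e-04 s/m.
sin θ_3 = p·V_3 = 1.6809e-04 × 1554 = 0.2612.
θ_3 = 15.14° from the vertical.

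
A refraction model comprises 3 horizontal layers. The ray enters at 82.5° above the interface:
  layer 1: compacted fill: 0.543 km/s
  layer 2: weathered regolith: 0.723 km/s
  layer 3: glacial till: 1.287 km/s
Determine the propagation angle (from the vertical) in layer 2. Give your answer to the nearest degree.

From the normal: θ₁ = 90° − 82.5° = 7.5°.
Snell's law across each interface conserves sin θ / V, so sin θ_2 = V_2·sin θ₁/V₁.
sin θ_2 = 0.723 × sin 7.5° / 0.543 = 0.1738.
θ_2 = 10.01° from the vertical.

10°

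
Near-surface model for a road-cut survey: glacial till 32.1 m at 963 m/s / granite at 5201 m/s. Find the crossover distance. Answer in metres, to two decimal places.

77.43 m

θ_c = arcsin(963/5201) = 10.67°, so cos θ_c = 0.9827 and tᵢ = 2h cos θ_c/V₁ = 0.0655 s.
At crossover x/V₁ = x/V₂ + tᵢ ⇒ x = tᵢ/(1/V₁ − 1/V₂) = 0.06551/(1.0384e-03 − 1.9227e-04) = 77.43 m.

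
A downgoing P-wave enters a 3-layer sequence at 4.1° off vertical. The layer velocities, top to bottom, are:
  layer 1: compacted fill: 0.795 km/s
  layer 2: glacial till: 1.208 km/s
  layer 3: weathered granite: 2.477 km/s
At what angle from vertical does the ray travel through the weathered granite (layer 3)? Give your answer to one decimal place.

12.9°

Ray parameter p = sin 4.1° / 0.795 = 8.9934e-02 s/km.
sin θ_3 = p·V_3 = 8.9934e-02 × 2.477 = 0.2228.
θ_3 = 12.87° from the vertical.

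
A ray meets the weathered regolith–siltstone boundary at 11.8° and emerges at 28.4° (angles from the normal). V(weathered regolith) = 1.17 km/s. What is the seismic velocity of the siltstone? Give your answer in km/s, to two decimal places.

sin 11.8° = 0.2045; sin 28.4° = 0.4756.
V₂ = V₁·(sin θ₂/sin θ₁) = 1.17·(0.4756/0.2045) = 2.72 km/s.

2.72 km/s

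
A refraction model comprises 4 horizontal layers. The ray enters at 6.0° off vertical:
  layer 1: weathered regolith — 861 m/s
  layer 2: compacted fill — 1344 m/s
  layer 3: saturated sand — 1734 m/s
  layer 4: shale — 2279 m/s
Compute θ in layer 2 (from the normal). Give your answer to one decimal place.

9.4°

Snell's law across each interface conserves sin θ / V, so sin θ_2 = V_2·sin θ₁/V₁.
sin θ_2 = 1344 × sin 6.0° / 861 = 0.1632.
θ_2 = arcsin 0.1632 = 9.39°.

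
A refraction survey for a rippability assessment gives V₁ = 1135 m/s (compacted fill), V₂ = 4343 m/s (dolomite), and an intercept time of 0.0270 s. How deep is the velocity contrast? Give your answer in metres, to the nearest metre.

h = tᵢ·V₁·V₂ / (2·√(V₂²−V₁²)).
√(V₂²−V₁²) = √(4343² − 1135²) = 4192.1 m/s.
h = 0.027 s × 1135 × 4343 / (2 × 4192.1) = 15.87 m.

16 m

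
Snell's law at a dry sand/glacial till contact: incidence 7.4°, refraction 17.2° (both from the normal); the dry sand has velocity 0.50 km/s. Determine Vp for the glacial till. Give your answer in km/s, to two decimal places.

Snell's law: sin 7.4°/V₁ = sin 17.2°/V₂.
V₂ = V₁·sin 17.2°/sin 7.4° = 0.50 × 2.2959 = 1.15 km/s.

1.15 km/s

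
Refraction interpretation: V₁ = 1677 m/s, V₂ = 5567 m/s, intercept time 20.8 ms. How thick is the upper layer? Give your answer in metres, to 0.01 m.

h = tᵢ·V₁·V₂ / (2·√(V₂²−V₁²)).
√(V₂²−V₁²) = √(5567² − 1677²) = 5308.4 m/s.
h = 0.0208 s × 1677 × 5567 / (2 × 5308.4) = 18.29 m.

18.29 m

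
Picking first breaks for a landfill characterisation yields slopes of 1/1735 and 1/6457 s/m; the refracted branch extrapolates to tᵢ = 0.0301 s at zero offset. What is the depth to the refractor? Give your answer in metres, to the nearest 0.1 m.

27.1 m

θ_c = arcsin(1735/6457) = 15.59°; cos θ_c = 0.9632.
tᵢ = 2h cos θ_c/V₁ ⇒ h = tᵢ·V₁/(2 cos θ_c) = 0.0301·1735/(2·0.9632) = 27.11 m.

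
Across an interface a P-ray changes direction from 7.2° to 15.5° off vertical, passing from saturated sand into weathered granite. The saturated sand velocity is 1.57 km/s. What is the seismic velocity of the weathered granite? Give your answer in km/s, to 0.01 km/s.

3.35 km/s

Snell's law: sin 7.2°/V₁ = sin 15.5°/V₂.
V₂ = V₁·sin 15.5°/sin 7.2° = 1.57 × 2.1322 = 3.35 km/s.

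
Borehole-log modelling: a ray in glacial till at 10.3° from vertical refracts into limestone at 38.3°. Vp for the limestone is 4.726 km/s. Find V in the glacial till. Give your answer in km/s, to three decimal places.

1.363 km/s

Snell's law: sin 10.3°/V₁ = sin 38.3°/V₂.
V₁ = V₂·sin 10.3°/sin 38.3° = 4.726 × 0.2885 = 1.363 km/s.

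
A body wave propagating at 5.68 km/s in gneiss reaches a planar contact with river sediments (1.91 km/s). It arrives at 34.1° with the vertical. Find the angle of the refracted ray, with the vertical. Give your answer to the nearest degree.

11°

sin θ₁/V₁ = sin θ₂/V₂ ⇒ sin θ₂ = 1.91·sin 34.1°/5.68 = 1.91·0.5606/5.68 = 0.1885.
θ₂ = sin⁻¹(0.1885) = 10.87° (from vertical).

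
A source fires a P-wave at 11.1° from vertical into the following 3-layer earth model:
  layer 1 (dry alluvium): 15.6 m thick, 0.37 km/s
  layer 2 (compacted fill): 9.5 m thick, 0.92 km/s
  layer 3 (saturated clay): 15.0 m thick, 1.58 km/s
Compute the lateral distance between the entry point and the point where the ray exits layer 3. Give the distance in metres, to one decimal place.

29.9 m

Apply Snell's law at each interface; in layer i the horizontal offset is hᵢ·tan θᵢ.
Layer 1: θ = 11.10°; offset = 15.6·tan 11.10° = 3.061 m.
Layer 2: sin θ = 0.92·sin 11.1°/0.37 = 0.4787, θ = 28.60°; offset = 9.5·tan 28.60° = 5.180 m.
Layer 3: sin θ = 1.58·sin 11.1°/0.37 = 0.8221, θ = 55.30°; offset = 15.0·tan 55.30° = 21.661 m.
Σ offsets = 29.901 m.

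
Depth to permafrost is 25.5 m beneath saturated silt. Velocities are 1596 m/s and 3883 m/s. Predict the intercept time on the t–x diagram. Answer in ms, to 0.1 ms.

θ_c = arcsin(V₁/V₂) = arcsin(1596/3883) = 24.27°; cos θ_c = 0.9116.
tᵢ = 2h·cos θ_c / V₁ = 2·25.5·0.9116 / 1596 = 0.02913 s.

29.1 ms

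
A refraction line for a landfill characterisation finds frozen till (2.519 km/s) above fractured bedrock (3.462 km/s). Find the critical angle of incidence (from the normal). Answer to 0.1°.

Critical incidence: sin θ_c = V₁/V₂ = 2.519/3.462 = 0.7276.
θ_c = arcsin 0.7276 = 46.69°.

46.7°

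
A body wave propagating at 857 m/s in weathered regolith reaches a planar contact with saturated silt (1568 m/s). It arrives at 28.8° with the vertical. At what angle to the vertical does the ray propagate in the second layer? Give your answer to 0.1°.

Snell's law: sin θ₂ = (V₂/V₁)·sin θ₁ = (1568/857)·sin 28.8° = 0.8814.
θ₂ = sin⁻¹(0.8814) = 61.82° (from vertical).

61.8°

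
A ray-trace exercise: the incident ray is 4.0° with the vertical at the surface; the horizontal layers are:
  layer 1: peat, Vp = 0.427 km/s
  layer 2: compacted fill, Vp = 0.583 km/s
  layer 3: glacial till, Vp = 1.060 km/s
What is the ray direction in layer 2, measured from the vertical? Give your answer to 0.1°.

5.5°

Ray parameter p = sin 4.0° / 0.427 = 1.6336e-01 s/km.
sin θ_2 = p·V_2 = 1.6336e-01 × 0.583 = 0.0952.
θ_2 = arcsin 0.0952 = 5.47°.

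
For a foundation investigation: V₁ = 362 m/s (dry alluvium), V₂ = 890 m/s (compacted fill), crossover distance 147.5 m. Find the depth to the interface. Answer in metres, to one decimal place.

47.9 m

x_cross = 2h·√((V₂+V₁)/(V₂−V₁)) → h = x_cross / (2·√((V₂+V₁)/(V₂−V₁))).
√((V₂+V₁)/(V₂−V₁)) = √((890+362)/(890−362)) = 1.5399.
h = 147.5 / (2·1.5399) = 47.89 m.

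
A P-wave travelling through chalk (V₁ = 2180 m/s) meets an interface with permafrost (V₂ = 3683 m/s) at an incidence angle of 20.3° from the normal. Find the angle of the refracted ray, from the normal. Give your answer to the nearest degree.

36°

sin θ₁/V₁ = sin θ₂/V₂ ⇒ sin θ₂ = 3683·sin 20.3°/2180 = 3683·0.3469/2180 = 0.5861.
θ₂ = arcsin 0.5861 = 35.88° from the normal.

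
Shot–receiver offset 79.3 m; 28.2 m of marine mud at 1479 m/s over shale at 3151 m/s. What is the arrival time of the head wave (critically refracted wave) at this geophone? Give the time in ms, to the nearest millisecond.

t = x/V₂ + 2h·√(V₂²−V₁²)/(V₁V₂).
√(V₂²−V₁²) = √(3151²−1479²) = 2782.3 m/s; delay term = 2·28.2·2782.3/(1479·3151) = 0.03367 s.
t = 79.3/3151 + 0.03367 = 0.05884 s.

59 ms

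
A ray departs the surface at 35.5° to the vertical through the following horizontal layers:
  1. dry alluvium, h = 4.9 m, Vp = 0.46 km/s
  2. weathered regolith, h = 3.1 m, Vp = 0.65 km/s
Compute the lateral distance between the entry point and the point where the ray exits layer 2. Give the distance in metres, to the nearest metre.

Apply Snell's law at each interface; in layer i the horizontal offset is hᵢ·tan θᵢ.
Layer 1: θ = 35.50°; offset = 4.9·tan 35.50° = 3.495 m.
Layer 2: sin θ = 0.65·sin 35.5°/0.46 = 0.8206, θ = 55.14°; offset = 3.1·tan 55.14° = 4.450 m.
Total horizontal offset = 7.946 m.

8 m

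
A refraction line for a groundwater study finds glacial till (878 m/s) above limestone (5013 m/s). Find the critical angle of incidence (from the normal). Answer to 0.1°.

Critical incidence: sin θ_c = V₁/V₂ = 878/5013 = 0.1751.
θ_c = arcsin 0.1751 = 10.09°.

10.1°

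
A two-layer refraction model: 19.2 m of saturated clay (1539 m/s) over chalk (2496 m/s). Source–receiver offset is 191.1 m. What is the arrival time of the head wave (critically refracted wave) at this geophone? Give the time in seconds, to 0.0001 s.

0.0962 s

θ_c = arcsin(V₁/V₂) = arcsin(1539/2496) = 38.07°, cos θ_c = 0.7873.
Intercept time tᵢ = 2h cos θ_c / V₁ = 2·19.2·0.7873/1539 = 0.01964 s.
t = x/V₂ + tᵢ = 191.1/2496 + 0.01964 = 0.09621 s.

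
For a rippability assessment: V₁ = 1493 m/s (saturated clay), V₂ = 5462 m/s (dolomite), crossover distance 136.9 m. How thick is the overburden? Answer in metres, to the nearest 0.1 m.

h = (x_cross/2)·√((V₂−V₁)/(V₂+V₁)).
(V₂−V₁)/(V₂+V₁) = (5462−1493)/(5462+1493) = 0.5707; √ = 0.7554.
h = (136.9/2)·0.7554 = 51.71 m.

51.7 m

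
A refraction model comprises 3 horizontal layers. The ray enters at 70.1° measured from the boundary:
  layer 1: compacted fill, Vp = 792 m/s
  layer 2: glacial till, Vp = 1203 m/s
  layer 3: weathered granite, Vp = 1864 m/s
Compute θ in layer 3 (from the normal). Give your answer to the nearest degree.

53°

From the normal: θ₁ = 90° − 70.1° = 19.9°.
Snell's law across each interface conserves sin θ / V, so sin θ_3 = V_3·sin θ₁/V₁.
sin θ_3 = 1864 × sin 19.9° / 792 = 0.8011.
θ_3 = arcsin 0.8011 = 53.23°.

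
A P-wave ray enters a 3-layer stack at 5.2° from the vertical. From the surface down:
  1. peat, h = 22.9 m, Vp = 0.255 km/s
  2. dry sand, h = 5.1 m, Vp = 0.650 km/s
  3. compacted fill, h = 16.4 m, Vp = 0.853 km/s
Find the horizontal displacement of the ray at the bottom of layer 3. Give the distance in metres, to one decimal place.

Apply Snell's law at each interface; in layer i the horizontal offset is hᵢ·tan θᵢ.
Layer 1: θ = 5.20°; offset = 22.9·tan 5.20° = 2.084 m.
Layer 2: sin θ = 0.650·sin 5.2°/0.255 = 0.2310, θ = 13.36°; offset = 5.1·tan 13.36° = 1.211 m.
Layer 3: sin θ = 0.853·sin 5.2°/0.255 = 0.3032, θ = 17.65°; offset = 16.4·tan 17.65° = 5.218 m.
Total horizontal offset = 8.513 m.

8.5 m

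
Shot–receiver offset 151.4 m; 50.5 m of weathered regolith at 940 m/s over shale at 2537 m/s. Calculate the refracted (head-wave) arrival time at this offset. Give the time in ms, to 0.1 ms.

159.5 ms

t = x/V₂ + 2h·√(V₂²−V₁²)/(V₁V₂).
√(V₂²−V₁²) = √(2537²−940²) = 2356.4 m/s; delay term = 2·50.5·2356.4/(940·2537) = 0.09980 s.
t = 151.4/2537 + 0.09980 = 0.15948 s.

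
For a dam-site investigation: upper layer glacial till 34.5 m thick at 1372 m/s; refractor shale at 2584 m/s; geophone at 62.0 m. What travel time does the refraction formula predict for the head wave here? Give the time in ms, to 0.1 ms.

66.6 ms

t = x/V₂ + 2h·√(V₂²−V₁²)/(V₁V₂).
√(V₂²−V₁²) = √(2584²−1372²) = 2189.7 m/s; delay term = 2·34.5·2189.7/(1372·2584) = 0.04262 s.
t = 62.0/2584 + 0.04262 = 0.06661 s.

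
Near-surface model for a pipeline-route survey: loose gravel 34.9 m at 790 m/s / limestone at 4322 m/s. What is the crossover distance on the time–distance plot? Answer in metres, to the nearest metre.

x_cross = 2h·√((V₂+V₁)/(V₂−V₁)).
(V₂+V₁)/(V₂−V₁) = (4322+790)/(4322−790) = 1.4473; √ = 1.2031.
x_cross = 2·34.9·1.2031 = 83.97 m.

84 m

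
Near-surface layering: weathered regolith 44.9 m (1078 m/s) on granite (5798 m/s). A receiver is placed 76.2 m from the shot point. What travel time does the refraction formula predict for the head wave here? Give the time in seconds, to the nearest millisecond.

0.095 s

t = x/V₂ + 2h·√(V₂²−V₁²)/(V₁V₂).
√(V₂²−V₁²) = √(5798²−1078²) = 5696.9 m/s; delay term = 2·44.9·5696.9/(1078·5798) = 0.08185 s.
t = 76.2/5798 + 0.08185 = 0.09499 s.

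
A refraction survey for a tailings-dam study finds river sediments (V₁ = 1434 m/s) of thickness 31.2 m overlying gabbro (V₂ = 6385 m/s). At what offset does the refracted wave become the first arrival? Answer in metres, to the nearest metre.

x_cross = 2h·√((V₂+V₁)/(V₂−V₁)).
(V₂+V₁)/(V₂−V₁) = (6385+1434)/(6385−1434) = 1.5793; √ = 1.2567.
x_cross = 2·31.2·1.2567 = 78.42 m.

78 m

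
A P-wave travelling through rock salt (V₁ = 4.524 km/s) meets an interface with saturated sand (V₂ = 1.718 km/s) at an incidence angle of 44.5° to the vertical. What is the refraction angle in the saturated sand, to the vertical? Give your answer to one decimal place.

15.4°

Snell's law: sin θ₂ = (V₂/V₁)·sin θ₁ = (1.718/4.524)·sin 44.5° = 0.2662.
θ₂ = sin⁻¹(0.2662) = 15.44° (from vertical).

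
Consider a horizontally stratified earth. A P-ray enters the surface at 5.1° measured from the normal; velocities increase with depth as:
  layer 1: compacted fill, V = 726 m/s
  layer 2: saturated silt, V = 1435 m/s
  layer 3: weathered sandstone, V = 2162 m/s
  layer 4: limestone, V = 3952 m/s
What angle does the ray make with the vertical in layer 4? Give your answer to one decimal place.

Ray parameter p = sin 5.1° / 726 = 1.2244e-04 s/m.
sin θ_4 = p·V_4 = 1.2244e-04 × 3952 = 0.4839.
θ_4 = 28.94° from the vertical.

28.9°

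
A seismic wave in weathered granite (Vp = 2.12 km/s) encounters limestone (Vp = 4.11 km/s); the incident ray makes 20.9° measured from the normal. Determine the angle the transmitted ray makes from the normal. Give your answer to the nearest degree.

sin θ₁/V₁ = sin θ₂/V₂ ⇒ sin θ₂ = 4.11·sin 20.9°/2.12 = 4.11·0.3567/2.12 = 0.6916.
θ₂ = arcsin 0.6916 = 43.76° from the normal.

44°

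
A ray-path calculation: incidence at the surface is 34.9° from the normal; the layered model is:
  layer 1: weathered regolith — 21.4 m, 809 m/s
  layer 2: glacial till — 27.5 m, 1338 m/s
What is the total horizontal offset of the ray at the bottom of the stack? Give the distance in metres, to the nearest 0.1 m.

p = sin θ₁/V₁ = sin 34.9°/809 = 7.0723e-04 s/m is conserved through the stack.
Layer 1: θ = 34.90°; offset = 21.4·tan 34.90° = 14.929 m.
Layer 2: sin θ = p·1338 = 0.9463 → θ = 71.13°; offset = 27.5·tan 71.13° = 80.469 m.
Summing the layer offsets gives 95.398 m.

95.4 m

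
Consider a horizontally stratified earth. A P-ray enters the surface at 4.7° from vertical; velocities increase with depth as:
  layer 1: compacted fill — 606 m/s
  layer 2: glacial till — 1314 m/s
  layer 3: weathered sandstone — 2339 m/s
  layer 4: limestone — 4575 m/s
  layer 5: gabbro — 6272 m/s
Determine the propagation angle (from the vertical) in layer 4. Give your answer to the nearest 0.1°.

38.2°

Ray parameter p = sin 4.7° / 606 = 1.3521e-04 s/m.
sin θ_4 = p·V_4 = 1.3521e-04 × 4575 = 0.6186.
θ_4 = 38.21° from the vertical.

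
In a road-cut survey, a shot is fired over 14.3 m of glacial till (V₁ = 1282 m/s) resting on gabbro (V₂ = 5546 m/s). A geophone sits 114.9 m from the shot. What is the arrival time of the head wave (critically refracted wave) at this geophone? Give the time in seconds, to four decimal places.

0.0424 s

θ_c = arcsin(V₁/V₂) = arcsin(1282/5546) = 13.37°, cos θ_c = 0.9729.
Intercept time tᵢ = 2h cos θ_c / V₁ = 2·14.3·0.9729/1282 = 0.02170 s.
t = x/V₂ + tᵢ = 114.9/5546 + 0.02170 = 0.04242 s.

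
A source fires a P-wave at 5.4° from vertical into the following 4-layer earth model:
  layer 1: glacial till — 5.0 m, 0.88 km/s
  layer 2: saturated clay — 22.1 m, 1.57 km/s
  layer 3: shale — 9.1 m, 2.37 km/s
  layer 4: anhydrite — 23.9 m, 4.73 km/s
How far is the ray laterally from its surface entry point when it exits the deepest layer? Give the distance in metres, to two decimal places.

20.64 m

Apply Snell's law at each interface; in layer i the horizontal offset is hᵢ·tan θᵢ.
Layer 1: θ = 5.40°; offset = 5.0·tan 5.40° = 0.4726 m.
Layer 2: sin θ = 1.57·sin 5.4°/0.88 = 0.1679, θ = 9.67°; offset = 22.1·tan 9.67° = 3.7640 m.
Layer 3: sin θ = 2.37·sin 5.4°/0.88 = 0.2535, θ = 14.68°; offset = 9.1·tan 14.68° = 2.3843 m.
Layer 4: sin θ = 4.73·sin 5.4°/0.88 = 0.5058, θ = 30.39°; offset = 23.9·tan 30.39° = 14.0145 m.
Σ offsets = 20.6354 m.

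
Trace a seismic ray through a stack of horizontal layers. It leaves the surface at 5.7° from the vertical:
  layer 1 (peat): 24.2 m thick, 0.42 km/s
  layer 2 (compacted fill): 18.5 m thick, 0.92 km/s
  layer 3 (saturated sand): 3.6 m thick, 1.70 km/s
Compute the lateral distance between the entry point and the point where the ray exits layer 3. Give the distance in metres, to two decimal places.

8.12 m

Apply Snell's law at each interface; in layer i the horizontal offset is hᵢ·tan θᵢ.
Layer 1: θ = 5.70°; offset = 24.2·tan 5.70° = 2.4155 m.
Layer 2: sin θ = 0.92·sin 5.7°/0.42 = 0.2176, θ = 12.57°; offset = 18.5·tan 12.57° = 4.1236 m.
Layer 3: sin θ = 1.70·sin 5.7°/0.42 = 0.4020, θ = 23.70°; offset = 3.6·tan 23.70° = 1.5806 m.
Summing the layer offsets gives 8.1196 m.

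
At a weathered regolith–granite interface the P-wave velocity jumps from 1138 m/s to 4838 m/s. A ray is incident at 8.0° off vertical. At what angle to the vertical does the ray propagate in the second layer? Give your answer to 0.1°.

36.3°

sin θ₁/V₁ = sin θ₂/V₂ ⇒ sin θ₂ = 4838·sin 8.0°/1138 = 4838·0.1392/1138 = 0.5917.
θ₂ = arcsin 0.5917 = 36.28° from the normal.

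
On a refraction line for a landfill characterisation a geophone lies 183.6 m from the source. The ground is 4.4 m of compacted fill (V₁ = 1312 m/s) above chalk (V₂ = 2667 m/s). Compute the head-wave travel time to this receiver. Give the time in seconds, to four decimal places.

0.0747 s

θ_c = arcsin(V₁/V₂) = arcsin(1312/2667) = 29.47°, cos θ_c = 0.8706.
Intercept time tᵢ = 2h cos θ_c / V₁ = 2·4.4·0.8706/1312 = 0.00584 s.
t = x/V₂ + tᵢ = 183.6/2667 + 0.00584 = 0.07468 s.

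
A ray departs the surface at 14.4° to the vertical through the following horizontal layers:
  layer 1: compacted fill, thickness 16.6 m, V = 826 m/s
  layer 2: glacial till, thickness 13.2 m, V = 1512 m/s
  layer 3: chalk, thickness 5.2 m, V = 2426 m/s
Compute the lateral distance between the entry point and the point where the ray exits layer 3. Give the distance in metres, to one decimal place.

16.6 m

p = sin θ₁/V₁ = sin 14.4°/826 = 3.0108e-04 s/m is conserved through the stack.
Layer 1: θ = 14.40°; offset = 16.6·tan 14.40° = 4.262 m.
Layer 2: sin θ = p·1512 = 0.4552 → θ = 27.08°; offset = 13.2·tan 27.08° = 6.749 m.
Layer 3: sin θ = p·2426 = 0.7304 → θ = 46.92°; offset = 5.2·tan 46.92° = 5.561 m.
Σ offsets = 16.572 m.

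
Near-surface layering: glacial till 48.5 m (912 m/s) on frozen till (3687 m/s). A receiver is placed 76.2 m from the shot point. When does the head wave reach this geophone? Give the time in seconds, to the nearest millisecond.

0.124 s

t = x/V₂ + 2h·√(V₂²−V₁²)/(V₁V₂).
√(V₂²−V₁²) = √(3687²−912²) = 3572.4 m/s; delay term = 2·48.5·3572.4/(912·3687) = 0.10305 s.
t = 76.2/3687 + 0.10305 = 0.12372 s.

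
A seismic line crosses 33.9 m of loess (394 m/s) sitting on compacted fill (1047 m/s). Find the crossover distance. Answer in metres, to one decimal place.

x_cross = 2h·√((V₂+V₁)/(V₂−V₁)).
(V₂+V₁)/(V₂−V₁) = (1047+394)/(1047−394) = 2.2067; √ = 1.4855.
x_cross = 2·33.9·1.4855 = 100.72 m.

100.7 m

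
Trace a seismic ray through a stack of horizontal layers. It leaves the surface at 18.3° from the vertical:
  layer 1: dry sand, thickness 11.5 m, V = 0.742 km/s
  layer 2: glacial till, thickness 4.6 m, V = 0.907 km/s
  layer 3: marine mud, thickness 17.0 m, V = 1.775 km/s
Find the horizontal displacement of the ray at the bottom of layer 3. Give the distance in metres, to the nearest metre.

Apply Snell's law at each interface; in layer i the horizontal offset is hᵢ·tan θᵢ.
Layer 1: θ = 18.30°; offset = 11.5·tan 18.30° = 3.803 m.
Layer 2: sin θ = 0.907·sin 18.3°/0.742 = 0.3838, θ = 22.57°; offset = 4.6·tan 22.57° = 1.912 m.
Layer 3: sin θ = 1.775·sin 18.3°/0.742 = 0.7511, θ = 48.69°; offset = 17.0·tan 48.69° = 19.343 m.
Σ offsets = 25.058 m.

25 m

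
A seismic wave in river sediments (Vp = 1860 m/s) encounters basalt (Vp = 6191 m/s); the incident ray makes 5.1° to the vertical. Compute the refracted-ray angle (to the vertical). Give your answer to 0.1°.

Snell's law: sin θ₂ = (V₂/V₁)·sin θ₁ = (6191/1860)·sin 5.1° = 0.2959.
θ₂ = arcsin 0.2959 = 17.21° from the normal.

17.2°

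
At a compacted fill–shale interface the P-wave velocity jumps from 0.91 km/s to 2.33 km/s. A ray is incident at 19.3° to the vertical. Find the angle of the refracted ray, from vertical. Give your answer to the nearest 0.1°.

57.8°

sin θ₁/V₁ = sin θ₂/V₂ ⇒ sin θ₂ = 2.33·sin 19.3°/0.91 = 2.33·0.3305/0.91 = 0.8463.
θ₂ = sin⁻¹(0.8463) = 57.81° (from vertical).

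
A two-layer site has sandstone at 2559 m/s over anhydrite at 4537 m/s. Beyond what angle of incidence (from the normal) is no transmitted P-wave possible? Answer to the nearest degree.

34°

Critical incidence: sin θ_c = V₁/V₂ = 2559/4537 = 0.5640.
θ_c = arcsin 0.5640 = 34.33°.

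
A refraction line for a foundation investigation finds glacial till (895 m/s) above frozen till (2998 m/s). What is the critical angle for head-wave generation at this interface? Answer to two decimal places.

Critical incidence: sin θ_c = V₁/V₂ = 895/2998 = 0.2985.
θ_c = arcsin 0.2985 = 17.37°.

17.37°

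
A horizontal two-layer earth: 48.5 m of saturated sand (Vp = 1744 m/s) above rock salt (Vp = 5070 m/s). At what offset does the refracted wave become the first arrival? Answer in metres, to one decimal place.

138.8 m

x_cross = 2h·√((V₂+V₁)/(V₂−V₁)).
(V₂+V₁)/(V₂−V₁) = (5070+1744)/(5070−1744) = 2.0487; √ = 1.4313.
x_cross = 2·48.5·1.4313 = 138.84 m.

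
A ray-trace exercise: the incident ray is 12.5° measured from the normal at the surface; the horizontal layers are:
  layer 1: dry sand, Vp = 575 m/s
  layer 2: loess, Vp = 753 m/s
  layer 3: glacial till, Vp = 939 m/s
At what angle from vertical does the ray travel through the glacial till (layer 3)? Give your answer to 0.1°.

Snell's law across each interface conserves sin θ / V, so sin θ_3 = V_3·sin θ₁/V₁.
sin θ_3 = 939 × sin 12.5° / 575 = 0.3535.
θ_3 = arcsin 0.3535 = 20.70°.

20.7°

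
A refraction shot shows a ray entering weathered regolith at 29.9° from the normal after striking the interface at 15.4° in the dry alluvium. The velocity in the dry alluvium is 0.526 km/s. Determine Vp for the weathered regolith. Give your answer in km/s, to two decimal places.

0.99 km/s

Snell's law: sin 15.4°/V₁ = sin 29.9°/V₂.
V₂ = V₁·sin 29.9°/sin 15.4° = 0.526 × 1.8771 = 0.99 km/s.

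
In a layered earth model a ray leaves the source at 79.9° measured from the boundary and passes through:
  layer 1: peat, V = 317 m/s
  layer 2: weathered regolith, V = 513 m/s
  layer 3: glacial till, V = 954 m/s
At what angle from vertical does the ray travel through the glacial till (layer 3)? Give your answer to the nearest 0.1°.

From the normal: θ₁ = 90° − 79.9° = 10.1°.
Snell's law across each interface conserves sin θ / V, so sin θ_3 = V_3·sin θ₁/V₁.
sin θ_3 = 954 × sin 10.1° / 317 = 0.5278.
θ_3 = arcsin 0.5278 = 31.85°.

31.9°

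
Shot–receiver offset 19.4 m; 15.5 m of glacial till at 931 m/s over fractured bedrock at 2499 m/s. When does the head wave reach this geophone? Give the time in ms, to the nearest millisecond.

θ_c = arcsin(V₁/V₂) = arcsin(931/2499) = 21.87°, cos θ_c = 0.9280.
Intercept time tᵢ = 2h cos θ_c / V₁ = 2·15.5·0.9280/931 = 0.03090 s.
t = x/V₂ + tᵢ = 19.4/2499 + 0.03090 = 0.03866 s.

39 ms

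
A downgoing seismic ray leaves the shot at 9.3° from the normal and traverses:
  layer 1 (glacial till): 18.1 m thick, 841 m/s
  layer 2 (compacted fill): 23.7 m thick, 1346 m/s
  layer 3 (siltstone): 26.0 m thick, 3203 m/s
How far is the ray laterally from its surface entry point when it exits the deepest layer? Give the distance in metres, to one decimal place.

29.6 m

Apply Snell's law at each interface; in layer i the horizontal offset is hᵢ·tan θᵢ.
Layer 1: θ = 9.30°; offset = 18.1·tan 9.30° = 2.964 m.
Layer 2: sin θ = 1346·sin 9.3°/841 = 0.2586, θ = 14.99°; offset = 23.7·tan 14.99° = 6.346 m.
Layer 3: sin θ = 3203·sin 9.3°/841 = 0.6155, θ = 37.99°; offset = 26.0·tan 37.99° = 20.304 m.
Total horizontal offset = 29.613 m.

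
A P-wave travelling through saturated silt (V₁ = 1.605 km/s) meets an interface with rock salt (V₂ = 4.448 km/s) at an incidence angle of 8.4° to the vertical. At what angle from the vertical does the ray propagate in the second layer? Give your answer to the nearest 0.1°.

23.9°

Snell's law: sin θ₂ = (V₂/V₁)·sin θ₁ = (4.448/1.605)·sin 8.4° = 0.4048.
θ₂ = sin⁻¹(0.4048) = 23.88° (from vertical).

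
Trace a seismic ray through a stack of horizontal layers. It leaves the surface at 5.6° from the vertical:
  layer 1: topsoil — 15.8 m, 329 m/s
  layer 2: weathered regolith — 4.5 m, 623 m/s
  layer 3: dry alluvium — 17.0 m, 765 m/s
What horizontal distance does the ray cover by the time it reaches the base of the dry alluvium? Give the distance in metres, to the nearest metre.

6 m

Ray parameter p = sin 5.6° / 329 m/s = 2.9660e-04 s/m.
Layer 1: θ = 5.60°; offset = 15.8·tan 5.60° = 1.549 m.
Layer 2: sin θ = p·623 = 0.1848 → θ = 10.65°; offset = 4.5·tan 10.65° = 0.846 m.
Layer 3: sin θ = p·765 = 0.2269 → θ = 13.11°; offset = 17.0·tan 13.11° = 3.961 m.
Total horizontal offset = 6.356 m.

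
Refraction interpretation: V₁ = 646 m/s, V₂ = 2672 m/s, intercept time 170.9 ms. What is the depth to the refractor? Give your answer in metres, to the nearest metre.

h = tᵢ·V₁·V₂ / (2·√(V₂²−V₁²)).
√(V₂²−V₁²) = √(2672² − 646²) = 2592.7 m/s.
h = 0.1709 s × 646 × 2672 / (2 × 2592.7) = 56.89 m.

57 m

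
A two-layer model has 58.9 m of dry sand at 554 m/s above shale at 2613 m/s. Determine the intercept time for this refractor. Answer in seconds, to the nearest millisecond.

0.208 s

θ_c = arcsin(V₁/V₂) = arcsin(554/2613) = 12.24°; cos θ_c = 0.9773.
tᵢ = 2h·cos θ_c / V₁ = 2·58.9·0.9773 / 554 = 0.20780 s.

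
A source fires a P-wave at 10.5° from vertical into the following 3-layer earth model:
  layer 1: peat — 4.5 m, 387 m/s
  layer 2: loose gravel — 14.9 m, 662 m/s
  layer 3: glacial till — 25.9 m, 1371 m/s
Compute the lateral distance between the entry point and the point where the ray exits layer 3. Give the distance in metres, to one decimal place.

Apply Snell's law at each interface; in layer i the horizontal offset is hᵢ·tan θᵢ.
Layer 1: θ = 10.50°; offset = 4.5·tan 10.50° = 0.834 m.
Layer 2: sin θ = 662·sin 10.5°/387 = 0.3117, θ = 18.16°; offset = 14.9·tan 18.16° = 4.888 m.
Layer 3: sin θ = 1371·sin 10.5°/387 = 0.6456, θ = 40.21°; offset = 25.9·tan 40.21° = 21.895 m.
Σ offsets = 27.618 m.

27.6 m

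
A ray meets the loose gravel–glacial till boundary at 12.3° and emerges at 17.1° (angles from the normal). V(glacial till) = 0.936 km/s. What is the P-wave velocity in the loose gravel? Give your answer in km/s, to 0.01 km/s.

sin 12.3° = 0.2130; sin 17.1° = 0.2940.
V₁ = V₂·(sin θ₁/sin θ₂) = 0.936·(0.2130/0.2940) = 0.68 km/s.

0.68 km/s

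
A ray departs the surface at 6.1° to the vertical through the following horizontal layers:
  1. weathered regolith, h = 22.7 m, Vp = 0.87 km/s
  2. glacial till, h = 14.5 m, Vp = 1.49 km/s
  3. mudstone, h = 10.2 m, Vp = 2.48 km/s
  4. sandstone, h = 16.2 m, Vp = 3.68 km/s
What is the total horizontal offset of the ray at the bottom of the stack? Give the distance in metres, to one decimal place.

Ray parameter p = sin 6.1° / 0.87 km/s = 1.2214e-01 s/km.
Layer 1: θ = 6.10°; offset = 22.7·tan 6.10° = 2.426 m.
Layer 2: sin θ = p·1.49 = 0.1820 → θ = 10.49°; offset = 14.5·tan 10.49° = 2.684 m.
Layer 3: sin θ = p·2.48 = 0.3029 → θ = 17.63°; offset = 10.2·tan 17.63° = 3.242 m.
Layer 4: sin θ = p·3.68 = 0.4495 → θ = 26.71°; offset = 16.2·tan 26.71° = 8.152 m.
Σ offsets = 16.503 m.

16.5 m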